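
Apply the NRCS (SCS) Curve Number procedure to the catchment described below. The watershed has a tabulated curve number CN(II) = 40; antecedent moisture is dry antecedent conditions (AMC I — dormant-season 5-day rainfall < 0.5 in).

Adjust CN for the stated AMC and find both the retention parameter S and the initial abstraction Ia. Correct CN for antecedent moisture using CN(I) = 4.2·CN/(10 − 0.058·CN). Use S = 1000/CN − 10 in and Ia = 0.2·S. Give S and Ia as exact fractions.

CN(I) from CN(II)=40: (4.2·40)/(10 − 0.058·40) = 175/8 ≈ 21.875
Max retention: S = 1000/(175/8) − 10 = 250/7 in (≈ 35.714 in)
Ia = 0.2S: 0.2·35.714 = 7.143 in (exactly 50/7)

S = 250/7 in ≈ 35.714 in; Ia = 50/7 in ≈ 7.143 in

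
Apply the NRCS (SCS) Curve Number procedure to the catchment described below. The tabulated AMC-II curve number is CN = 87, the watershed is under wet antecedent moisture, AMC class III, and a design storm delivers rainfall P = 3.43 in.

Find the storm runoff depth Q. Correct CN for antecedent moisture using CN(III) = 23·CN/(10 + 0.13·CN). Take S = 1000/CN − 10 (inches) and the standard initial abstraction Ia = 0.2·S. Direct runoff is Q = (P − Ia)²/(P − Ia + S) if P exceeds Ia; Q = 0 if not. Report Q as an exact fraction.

Q = 436052877649/158147634300 in ≈ 2.757 in

Wet (AMC III): CN(III) = 23·87/(10 + 0.13·87) = 2001/(2131/100) = 200100/2131 ≈ 93.900
S = 1000/(200100/2131) − 10 = 1300/2001 in ≈ 0.650 in
Initial abstraction Ia = S/5 = (1300/2001)/5 = 260/2001 ≈ 0.130 in
Since P=3.430 > Ia=0.130: effective rainfall P−Ia = 660343/200100 in
Runoff Q = (P−Ia)²/(P−Ia+S) = (3.300)²/(3.300+0.650) = 436052877649/158147634300 ≈ 2.757 in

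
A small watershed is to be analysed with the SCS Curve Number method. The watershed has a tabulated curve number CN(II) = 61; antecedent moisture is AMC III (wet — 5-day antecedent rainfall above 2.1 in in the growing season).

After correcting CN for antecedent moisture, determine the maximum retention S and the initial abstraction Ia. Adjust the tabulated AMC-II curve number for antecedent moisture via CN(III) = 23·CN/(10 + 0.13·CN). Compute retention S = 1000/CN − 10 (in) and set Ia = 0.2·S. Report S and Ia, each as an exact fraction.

CN(III) from CN(II)=61: (23·61)/(10 + 0.13·61) = 140300/1793 ≈ 78.249
Retention S: 1000/CN − 10 with CN=78.249 → S = 3900/1403 ≈ 2.780 in
Ia = 0.2S: 0.2·2.780 = 0.556 in (exactly 780/1403)

S = 3900/1403 in ≈ 2.780 in; Ia = 780/1403 in ≈ 0.556 in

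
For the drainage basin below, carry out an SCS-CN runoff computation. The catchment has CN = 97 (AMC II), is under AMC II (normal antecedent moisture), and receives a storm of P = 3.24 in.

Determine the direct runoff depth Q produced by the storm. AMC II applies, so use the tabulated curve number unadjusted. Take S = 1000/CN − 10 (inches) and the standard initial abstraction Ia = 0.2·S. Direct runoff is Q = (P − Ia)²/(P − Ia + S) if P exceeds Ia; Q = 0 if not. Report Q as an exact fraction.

Q = 19799283/6836075 in ≈ 2.896 in

CN(II) = 97; AMC II needs no correction.
S = 1000/97 − 10 = 30/97 in ≈ 0.309 in
Ia = 0.2S: 0.2·0.309 = 0.062 in (exactly 6/97)
Since P=3.240 > Ia=0.062: effective rainfall P−Ia = 7707/2425 in
Runoff Q = (P−Ia)²/(P−Ia+S) = (3.178)²/(3.178+0.309) = 19799283/6836075 ≈ 2.896 in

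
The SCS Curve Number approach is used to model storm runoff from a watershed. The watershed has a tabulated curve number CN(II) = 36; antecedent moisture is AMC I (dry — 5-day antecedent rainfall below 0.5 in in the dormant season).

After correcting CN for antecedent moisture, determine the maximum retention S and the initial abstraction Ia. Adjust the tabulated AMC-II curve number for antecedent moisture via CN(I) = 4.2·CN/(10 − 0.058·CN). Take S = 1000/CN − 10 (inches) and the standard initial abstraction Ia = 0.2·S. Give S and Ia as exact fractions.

Dry (AMC I): CN(I) = 4.2·36/(10 − 0.058·36) = (756/5)/(989/125) = 18900/989 ≈ 19.110
S = 1000/(18900/989) − 10 = 8000/189 in ≈ 42.328 in
Initial abstraction Ia = S/5 = (8000/189)/5 = 1600/189 ≈ 8.466 in

S = 8000/189 in ≈ 42.328 in; Ia = 1600/189 in ≈ 8.466 in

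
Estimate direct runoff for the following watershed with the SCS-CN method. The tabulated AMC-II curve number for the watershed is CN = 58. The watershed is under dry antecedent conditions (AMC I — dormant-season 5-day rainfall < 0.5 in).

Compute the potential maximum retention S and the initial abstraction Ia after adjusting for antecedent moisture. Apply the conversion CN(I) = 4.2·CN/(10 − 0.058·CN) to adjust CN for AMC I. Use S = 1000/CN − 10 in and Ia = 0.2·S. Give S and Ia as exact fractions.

S = 500/29 in ≈ 17.241 in; Ia = 100/29 in ≈ 3.448 in

Adjust CN=58 to AMC I: 4.2·58/(10 − 0.058·58) → (1218/5) ÷ (1659/250) = 2900/79 ≈ 36.709
Retention S: 1000/CN − 10 with CN=36.709 → S = 500/29 ≈ 17.241 in
Ia = 0.2·(500/29) = 100/29 in ≈ 3.448 in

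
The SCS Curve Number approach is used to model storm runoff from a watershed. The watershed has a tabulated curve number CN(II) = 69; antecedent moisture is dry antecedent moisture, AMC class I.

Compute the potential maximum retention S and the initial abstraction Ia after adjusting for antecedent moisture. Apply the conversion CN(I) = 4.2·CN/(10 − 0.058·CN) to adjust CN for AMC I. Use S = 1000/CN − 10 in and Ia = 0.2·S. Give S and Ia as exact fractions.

Dry (AMC I): CN(I) = 4.2·69/(10 − 0.058·69) = (1449/5)/(2999/500) = 144900/2999 ≈ 48.316
Retention S: 1000/CN − 10 with CN=48.316 → S = 15500/1449 ≈ 10.697 in
Ia = 0.2S: 0.2·10.697 = 2.139 in (exactly 3100/1449)

S = 15500/1449 in ≈ 10.697 in; Ia = 3100/1449 in ≈ 2.139 in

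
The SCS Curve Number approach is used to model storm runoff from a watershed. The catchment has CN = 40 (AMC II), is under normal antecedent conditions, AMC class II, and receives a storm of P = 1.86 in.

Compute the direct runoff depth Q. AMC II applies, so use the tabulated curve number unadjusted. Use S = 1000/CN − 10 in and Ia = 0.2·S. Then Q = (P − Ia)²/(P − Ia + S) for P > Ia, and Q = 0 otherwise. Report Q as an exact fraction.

AMC II — tabulated CN = 40 applies directly.
Retention S: 1000/CN − 10 with CN=40.000 → S = 15 ≈ 15.000 in
Ia = 0.2·15 = 3 in ≈ 3.000 in
P = 1.860 ≤ Ia = 3.000 in: entire storm abstracted, Q = 0.

Q = 0 in ≈ 0.000 in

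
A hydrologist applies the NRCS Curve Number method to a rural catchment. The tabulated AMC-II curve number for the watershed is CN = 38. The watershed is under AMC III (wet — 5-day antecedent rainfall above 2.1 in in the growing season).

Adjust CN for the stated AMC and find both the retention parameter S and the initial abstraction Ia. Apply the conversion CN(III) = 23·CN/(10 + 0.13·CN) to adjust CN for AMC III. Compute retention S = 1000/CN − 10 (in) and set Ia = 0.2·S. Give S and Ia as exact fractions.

Adjust CN=38 to AMC III: 23·38/(10 + 0.13·38) → 874 ÷ (747/50) = 43700/747 ≈ 58.501
Retention S: 1000/CN − 10 with CN=58.501 → S = 3100/437 ≈ 7.094 in
Ia = 0.2·(3100/437) = 620/437 in ≈ 1.419 in

S = 3100/437 in ≈ 7.094 in; Ia = 620/437 in ≈ 1.419 in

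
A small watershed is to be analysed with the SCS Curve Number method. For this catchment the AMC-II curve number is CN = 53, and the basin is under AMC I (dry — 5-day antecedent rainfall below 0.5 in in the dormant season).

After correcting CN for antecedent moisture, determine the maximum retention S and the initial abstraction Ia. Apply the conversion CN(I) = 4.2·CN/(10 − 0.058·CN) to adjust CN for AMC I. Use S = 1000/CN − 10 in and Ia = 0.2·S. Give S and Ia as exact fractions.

Dry (AMC I): CN(I) = 4.2·53/(10 − 0.058·53) = (1113/5)/(3463/500) = 111300/3463 ≈ 32.140
S = 1000/(111300/3463) − 10 = 23500/1113 in ≈ 21.114 in
Initial abstraction Ia = S/5 = (23500/1113)/5 = 4700/1113 ≈ 4.223 in

S = 23500/1113 in ≈ 21.114 in; Ia = 4700/1113 in ≈ 4.223 in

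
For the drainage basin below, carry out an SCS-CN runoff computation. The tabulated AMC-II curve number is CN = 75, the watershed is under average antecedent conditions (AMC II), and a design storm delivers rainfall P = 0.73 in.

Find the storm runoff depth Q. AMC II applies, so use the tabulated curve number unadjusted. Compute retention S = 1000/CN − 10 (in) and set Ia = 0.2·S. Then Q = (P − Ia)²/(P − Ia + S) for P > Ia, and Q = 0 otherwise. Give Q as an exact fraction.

Q = 361/305700 in ≈ 0.001 in

CN(II) = 75; AMC II needs no correction.
S = 1000/75 − 10 = 10/3 in ≈ 3.333 in
Ia = 0.2·(10/3) = 2/3 in ≈ 0.667 in
P − Ia = 0.730 − 0.667 = 19/300 ≈ 0.063 in (> 0, runoff occurs)
Q: (19/300)² ÷ (1019/300) = 361/305700 in (≈ 0.001 in)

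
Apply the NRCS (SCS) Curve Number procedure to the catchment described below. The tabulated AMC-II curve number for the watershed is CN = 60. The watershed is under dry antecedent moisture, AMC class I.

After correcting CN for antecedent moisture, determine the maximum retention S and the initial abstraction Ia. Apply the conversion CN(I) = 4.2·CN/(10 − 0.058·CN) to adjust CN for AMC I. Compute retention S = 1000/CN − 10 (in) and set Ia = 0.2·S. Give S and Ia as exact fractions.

Dry (AMC I): CN(I) = 4.2·60/(10 − 0.058·60) = 252/(163/25) = 6300/163 ≈ 38.650
S = 1000/(6300/163) − 10 = 1000/63 in ≈ 15.873 in
Ia = 0.2S: 0.2·15.873 = 3.175 in (exactly 200/63)

S = 1000/63 in ≈ 15.873 in; Ia = 200/63 in ≈ 3.175 in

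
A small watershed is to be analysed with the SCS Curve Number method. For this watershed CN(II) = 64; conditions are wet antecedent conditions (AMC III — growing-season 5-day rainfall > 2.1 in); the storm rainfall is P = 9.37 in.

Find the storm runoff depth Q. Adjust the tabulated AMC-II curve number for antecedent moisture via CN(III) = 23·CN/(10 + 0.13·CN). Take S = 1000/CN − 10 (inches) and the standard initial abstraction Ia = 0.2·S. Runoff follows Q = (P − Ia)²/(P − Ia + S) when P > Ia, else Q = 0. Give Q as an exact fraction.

Wet (AMC III): CN(III) = 23·64/(10 + 0.13·64) = 1472/(458/25) = 18400/229 ≈ 80.349
Retention S: 1000/CN − 10 with CN=80.349 → S = 225/92 ≈ 2.446 in
Ia = 0.2·(225/92) = 45/92 in ≈ 0.489 in
Excess rainfall: 9.370 − 0.489 = 8.881 in; P > Ia so Q > 0
Q: (10213/1150)² ÷ (26051/2300) = 104305369/14979325 in (≈ 6.963 in)

Q = 104305369/14979325 in ≈ 6.963 in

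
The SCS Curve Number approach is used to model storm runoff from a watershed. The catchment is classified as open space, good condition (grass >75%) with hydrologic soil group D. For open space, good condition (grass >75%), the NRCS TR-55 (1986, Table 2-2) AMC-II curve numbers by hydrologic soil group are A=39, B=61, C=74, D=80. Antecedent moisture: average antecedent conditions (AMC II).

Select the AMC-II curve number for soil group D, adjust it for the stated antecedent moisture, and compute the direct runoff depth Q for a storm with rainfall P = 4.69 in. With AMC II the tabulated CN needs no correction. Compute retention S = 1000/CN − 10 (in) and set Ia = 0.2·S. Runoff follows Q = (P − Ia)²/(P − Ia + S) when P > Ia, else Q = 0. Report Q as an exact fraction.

Q = 175561/66900 in ≈ 2.624 in

NRCS table: open space, good condition (grass >75%), soil group D → CN(II) = 80
Average conditions: CN = 80 (no AMC adjustment).
Retention S: 1000/CN − 10 with CN=80.000 → S = 5/2 ≈ 2.500 in
Initial abstraction Ia = S/5 = (5/2)/5 = 1/2 ≈ 0.500 in
P − Ia = 4.690 − 0.500 = 419/100 ≈ 4.190 in (> 0, runoff occurs)
Runoff Q = (P−Ia)²/(P−Ia+S) = (4.190)²/(4.190+2.500) = 175561/66900 ≈ 2.624 in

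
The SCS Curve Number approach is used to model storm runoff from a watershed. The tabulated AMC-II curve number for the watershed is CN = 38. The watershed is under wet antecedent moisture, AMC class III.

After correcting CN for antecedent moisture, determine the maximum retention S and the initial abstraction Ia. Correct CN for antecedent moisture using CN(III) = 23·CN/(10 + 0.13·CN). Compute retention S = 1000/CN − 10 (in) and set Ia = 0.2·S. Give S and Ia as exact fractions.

CN(III) from CN(II)=38: (23·38)/(10 + 0.13·38) = 43700/747 ≈ 58.501
S = 1000/(43700/747) − 10 = 3100/437 in ≈ 7.094 in
Ia = 0.2S: 0.2·7.094 = 1.419 in (exactly 620/437)

S = 3100/437 in ≈ 7.094 in; Ia = 620/437 in ≈ 1.419 in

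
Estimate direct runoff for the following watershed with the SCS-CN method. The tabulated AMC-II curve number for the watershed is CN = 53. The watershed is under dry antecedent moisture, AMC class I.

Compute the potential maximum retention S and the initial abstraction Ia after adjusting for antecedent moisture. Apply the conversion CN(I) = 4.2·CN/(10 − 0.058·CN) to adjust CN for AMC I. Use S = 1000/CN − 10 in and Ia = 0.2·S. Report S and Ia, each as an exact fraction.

CN(I) from CN(II)=53: (4.2·53)/(10 − 0.058·53) = 111300/3463 ≈ 32.140
Retention S: 1000/CN − 10 with CN=32.140 → S = 23500/1113 ≈ 21.114 in
Ia = 0.2S: 0.2·21.114 = 4.223 in (exactly 4700/1113)

S = 23500/1113 in ≈ 21.114 in; Ia = 4700/1113 in ≈ 4.223 in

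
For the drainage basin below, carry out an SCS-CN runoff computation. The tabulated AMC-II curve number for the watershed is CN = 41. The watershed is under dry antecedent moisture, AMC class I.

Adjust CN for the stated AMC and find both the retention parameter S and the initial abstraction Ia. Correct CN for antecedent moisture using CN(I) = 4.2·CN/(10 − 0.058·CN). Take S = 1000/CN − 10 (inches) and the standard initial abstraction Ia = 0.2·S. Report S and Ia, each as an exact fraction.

S = 29500/861 in ≈ 34.262 in; Ia = 5900/861 in ≈ 6.852 in

CN(I) from CN(II)=41: (4.2·41)/(10 − 0.058·41) = 86100/3811 ≈ 22.592
S = 1000/(86100/3811) − 10 = 29500/861 in ≈ 34.262 in
Initial abstraction Ia = S/5 = (29500/861)/5 = 5900/861 ≈ 6.852 in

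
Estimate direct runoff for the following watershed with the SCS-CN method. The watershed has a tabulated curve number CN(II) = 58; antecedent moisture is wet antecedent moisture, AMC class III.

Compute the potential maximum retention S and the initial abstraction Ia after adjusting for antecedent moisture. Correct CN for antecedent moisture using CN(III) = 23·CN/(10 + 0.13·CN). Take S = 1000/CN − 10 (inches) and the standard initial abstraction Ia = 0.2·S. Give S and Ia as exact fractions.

S = 2100/667 in ≈ 3.148 in; Ia = 420/667 in ≈ 0.630 in

Wet (AMC III): CN(III) = 23·58/(10 + 0.13·58) = 1334/(877/50) = 66700/877 ≈ 76.055
Retention S: 1000/CN − 10 with CN=76.055 → S = 2100/667 ≈ 3.148 in
Ia = 0.2S: 0.2·3.148 = 0.630 in (exactly 420/667)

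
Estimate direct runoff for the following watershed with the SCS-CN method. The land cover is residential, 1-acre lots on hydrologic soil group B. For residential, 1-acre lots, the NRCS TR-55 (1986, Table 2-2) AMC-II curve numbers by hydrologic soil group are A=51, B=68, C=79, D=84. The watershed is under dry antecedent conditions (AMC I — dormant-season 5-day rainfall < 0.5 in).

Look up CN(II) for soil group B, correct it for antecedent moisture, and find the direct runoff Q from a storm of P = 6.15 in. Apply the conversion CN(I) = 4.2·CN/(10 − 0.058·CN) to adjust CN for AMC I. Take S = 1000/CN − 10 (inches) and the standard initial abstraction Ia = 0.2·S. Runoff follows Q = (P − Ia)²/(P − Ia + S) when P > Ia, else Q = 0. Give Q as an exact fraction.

Q = 779023921/770484540 in ≈ 1.011 in

NRCS table: residential, 1-acre lots, soil group B → CN(II) = 68
Adjust CN=68 to AMC I: 4.2·68/(10 − 0.058·68) → (1428/5) ÷ (757/125) = 35700/757 ≈ 47.160
Retention S: 1000/CN − 10 with CN=47.160 → S = 4000/357 ≈ 11.204 in
Initial abstraction Ia = S/5 = (4000/357)/5 = 800/357 ≈ 2.241 in
Excess rainfall: 6.150 − 2.241 = 3.909 in; P > Ia so Q > 0
Q: (27911/7140)² ÷ (107911/7140) = 779023921/770484540 in (≈ 1.011 in)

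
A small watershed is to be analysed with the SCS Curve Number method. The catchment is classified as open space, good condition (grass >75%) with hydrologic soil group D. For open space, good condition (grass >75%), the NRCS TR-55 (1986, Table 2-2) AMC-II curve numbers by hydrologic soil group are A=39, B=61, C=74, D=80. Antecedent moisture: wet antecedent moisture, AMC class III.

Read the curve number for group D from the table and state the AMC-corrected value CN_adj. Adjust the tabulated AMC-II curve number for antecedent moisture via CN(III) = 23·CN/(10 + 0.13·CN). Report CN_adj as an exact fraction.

CN_adj = 4600/51 ≈ 90.196

NRCS table: open space, good condition (grass >75%), soil group D → CN(II) = 80
Wet (AMC III): CN(III) = 23·80/(10 + 0.13·80) = 1840/(102/5) = 4600/51 ≈ 90.196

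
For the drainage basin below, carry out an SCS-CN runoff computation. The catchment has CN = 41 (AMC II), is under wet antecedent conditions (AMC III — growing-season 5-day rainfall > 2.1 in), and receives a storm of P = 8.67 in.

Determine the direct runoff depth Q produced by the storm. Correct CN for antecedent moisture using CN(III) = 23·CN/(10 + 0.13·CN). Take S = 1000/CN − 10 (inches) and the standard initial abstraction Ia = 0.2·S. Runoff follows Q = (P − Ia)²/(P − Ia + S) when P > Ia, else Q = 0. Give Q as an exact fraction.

Adjust CN=41 to AMC III: 23·41/(10 + 0.13·41) → 943 ÷ (1533/100) = 94300/1533 ≈ 61.513
Max retention: S = 1000/(94300/1533) − 10 = 5900/943 in (≈ 6.257 in)
Initial abstraction Ia = S/5 = (5900/943)/5 = 1180/943 ≈ 1.251 in
Excess rainfall: 8.670 − 1.251 = 7.419 in; P > Ia so Q > 0
Runoff Q = (P−Ia)²/(P−Ia+S) = (7.419)²/(7.419+6.257) = 489413575561/121607488300 ≈ 4.025 in

Q = 489413575561/121607488300 in ≈ 4.025 in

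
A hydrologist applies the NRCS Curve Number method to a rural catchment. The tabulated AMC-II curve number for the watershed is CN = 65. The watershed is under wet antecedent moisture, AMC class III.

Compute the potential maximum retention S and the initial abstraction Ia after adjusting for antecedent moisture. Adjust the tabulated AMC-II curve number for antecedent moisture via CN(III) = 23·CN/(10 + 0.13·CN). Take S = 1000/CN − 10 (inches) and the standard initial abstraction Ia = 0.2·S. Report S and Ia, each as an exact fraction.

Adjust CN=65 to AMC III: 23·65/(10 + 0.13·65) → 1495 ÷ (369/20) = 29900/369 ≈ 81.030
Retention S: 1000/CN − 10 with CN=81.030 → S = 700/299 ≈ 2.341 in
Ia = 0.2·(700/299) = 140/299 in ≈ 0.468 in

S = 700/299 in ≈ 2.341 in; Ia = 140/299 in ≈ 0.468 in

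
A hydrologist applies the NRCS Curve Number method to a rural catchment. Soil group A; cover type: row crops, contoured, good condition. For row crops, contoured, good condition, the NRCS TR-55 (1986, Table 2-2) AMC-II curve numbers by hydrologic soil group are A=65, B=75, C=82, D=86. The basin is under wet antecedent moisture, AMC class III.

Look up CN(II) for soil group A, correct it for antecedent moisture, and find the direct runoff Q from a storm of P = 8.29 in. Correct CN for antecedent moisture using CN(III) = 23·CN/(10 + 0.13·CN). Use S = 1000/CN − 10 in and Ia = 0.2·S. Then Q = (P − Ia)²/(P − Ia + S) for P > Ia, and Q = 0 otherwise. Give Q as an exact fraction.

Q = 54695644641/9085742900 in ≈ 6.020 in

NRCS table: row crops, contoured, good condition, soil group A → CN(II) = 65
Adjust CN=65 to AMC III: 23·65/(10 + 0.13·65) → 1495 ÷ (369/20) = 29900/369 ≈ 81.030
Retention S: 1000/CN − 10 with CN=81.030 → S = 700/299 ≈ 2.341 in
Ia = 0.2·(700/299) = 140/299 in ≈ 0.468 in
Since P=8.290 > Ia=0.468: effective rainfall P−Ia = 233871/29900 in
Q = (233871/29900)²/((233871/29900) + 700/299) = (54695644641/894010000)/(303871/29900) = 54695644641/9085742900 in ≈ 6.020 in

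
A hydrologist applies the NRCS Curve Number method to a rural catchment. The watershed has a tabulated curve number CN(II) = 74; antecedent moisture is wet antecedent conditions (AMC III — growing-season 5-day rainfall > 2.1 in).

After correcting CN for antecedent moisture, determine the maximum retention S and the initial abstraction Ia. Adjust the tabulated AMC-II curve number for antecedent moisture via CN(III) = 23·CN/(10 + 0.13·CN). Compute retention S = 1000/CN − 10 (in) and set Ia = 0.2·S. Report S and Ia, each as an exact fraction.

Wet (AMC III): CN(III) = 23·74/(10 + 0.13·74) = 1702/(981/50) = 85100/981 ≈ 86.748
S = 1000/(85100/981) − 10 = 1300/851 in ≈ 1.528 in
Ia = 0.2S: 0.2·1.528 = 0.306 in (exactly 260/851)

S = 1300/851 in ≈ 1.528 in; Ia = 260/851 in ≈ 0.306 in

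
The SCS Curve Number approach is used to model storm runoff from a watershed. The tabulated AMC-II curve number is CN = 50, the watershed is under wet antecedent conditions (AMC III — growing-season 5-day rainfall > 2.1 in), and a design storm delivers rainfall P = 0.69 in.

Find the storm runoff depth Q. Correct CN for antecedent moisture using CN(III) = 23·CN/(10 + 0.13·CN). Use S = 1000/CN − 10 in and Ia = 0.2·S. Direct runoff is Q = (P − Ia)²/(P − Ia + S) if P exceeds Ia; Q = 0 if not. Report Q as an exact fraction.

Wet (AMC III): CN(III) = 23·50/(10 + 0.13·50) = 1150/(33/2) = 2300/33 ≈ 69.697
Retention S: 1000/CN − 10 with CN=69.697 → S = 100/23 ≈ 4.348 in
Ia = 0.2S: 0.2·4.348 = 0.870 in (exactly 20/23)
P = 0.690 ≤ Ia = 0.870 in: entire storm abstracted, Q = 0.

Q = 0 in ≈ 0.000 in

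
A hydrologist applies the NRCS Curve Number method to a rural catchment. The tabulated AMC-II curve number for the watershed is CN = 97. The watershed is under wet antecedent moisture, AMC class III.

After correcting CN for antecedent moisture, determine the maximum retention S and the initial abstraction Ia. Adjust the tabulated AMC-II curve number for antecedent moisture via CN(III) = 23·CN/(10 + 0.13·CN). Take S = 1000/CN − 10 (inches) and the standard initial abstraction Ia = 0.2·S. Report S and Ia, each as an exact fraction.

S = 300/2231 in ≈ 0.134 in; Ia = 60/2231 in ≈ 0.027 in

Wet (AMC III): CN(III) = 23·97/(10 + 0.13·97) = 2231/(2261/100) = 223100/2261 ≈ 98.673
Max retention: S = 1000/(223100/2261) − 10 = 300/2231 in (≈ 0.134 in)
Ia = 0.2S: 0.2·0.134 = 0.027 in (exactly 60/2231)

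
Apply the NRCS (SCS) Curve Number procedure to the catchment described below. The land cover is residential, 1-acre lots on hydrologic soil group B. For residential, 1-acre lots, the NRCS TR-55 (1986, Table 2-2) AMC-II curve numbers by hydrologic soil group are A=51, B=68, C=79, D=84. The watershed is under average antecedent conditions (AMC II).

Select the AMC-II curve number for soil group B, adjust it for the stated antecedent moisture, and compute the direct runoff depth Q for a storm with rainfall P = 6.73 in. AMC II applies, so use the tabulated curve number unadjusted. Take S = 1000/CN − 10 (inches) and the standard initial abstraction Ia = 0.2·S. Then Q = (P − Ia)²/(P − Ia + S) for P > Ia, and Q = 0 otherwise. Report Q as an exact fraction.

Q = 96845281/30329700 in ≈ 3.193 in

NRCS table: residential, 1-acre lots, soil group B → CN(II) = 68
CN(II) = 68; AMC II needs no correction.
S = 1000/68 − 10 = 80/17 in ≈ 4.706 in
Ia = 0.2S: 0.2·4.706 = 0.941 in (exactly 16/17)
P − Ia = 6.730 − 0.941 = 9841/1700 ≈ 5.789 in (> 0, runoff occurs)
Q: (9841/1700)² ÷ (17841/1700) = 96845281/30329700 in (≈ 3.193 in)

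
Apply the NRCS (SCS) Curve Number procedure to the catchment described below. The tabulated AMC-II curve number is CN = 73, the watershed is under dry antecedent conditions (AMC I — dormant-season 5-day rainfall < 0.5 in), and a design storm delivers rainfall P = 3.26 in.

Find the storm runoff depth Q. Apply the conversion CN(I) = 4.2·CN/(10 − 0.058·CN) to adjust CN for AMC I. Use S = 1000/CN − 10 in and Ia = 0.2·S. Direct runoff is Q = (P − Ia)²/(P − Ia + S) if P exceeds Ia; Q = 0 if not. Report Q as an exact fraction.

Q = 1466353849/6727136150 in ≈ 0.218 in

CN(I) from CN(II)=73: (4.2·73)/(10 − 0.058·73) = 51100/961 ≈ 53.174
Max retention: S = 1000/(51100/961) − 10 = 4500/511 in (≈ 8.806 in)
Ia = 0.2·(4500/511) = 900/511 in ≈ 1.761 in
Since P=3.260 > Ia=1.761: effective rainfall P−Ia = 38293/25550 in
Q = (38293/25550)²/((38293/25550) + 4500/511) = (1466353849/652802500)/(263293/25550) = 1466353849/6727136150 in ≈ 0.218 in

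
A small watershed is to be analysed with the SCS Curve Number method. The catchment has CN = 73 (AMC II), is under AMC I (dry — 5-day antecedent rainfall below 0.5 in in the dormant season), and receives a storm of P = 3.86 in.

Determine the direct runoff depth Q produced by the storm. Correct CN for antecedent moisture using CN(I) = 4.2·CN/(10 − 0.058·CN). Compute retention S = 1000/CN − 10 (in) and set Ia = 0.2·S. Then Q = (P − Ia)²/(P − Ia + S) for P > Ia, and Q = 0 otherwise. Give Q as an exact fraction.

Dry (AMC I): CN(I) = 4.2·73/(10 − 0.058·73) = (1533/5)/(2883/500) = 51100/961 ≈ 53.174
Retention S: 1000/CN − 10 with CN=53.174 → S = 4500/511 ≈ 8.806 in
Ia = 0.2S: 0.2·8.806 = 1.761 in (exactly 900/511)
P − Ia = 3.860 − 1.761 = 53623/25550 ≈ 2.099 in (> 0, runoff occurs)
Q = (53623/25550)²/((53623/25550) + 4500/511) = (2875426129/652802500)/(278623/25550) = 2875426129/7118817650 in ≈ 0.404 in

Q = 2875426129/7118817650 in ≈ 0.404 in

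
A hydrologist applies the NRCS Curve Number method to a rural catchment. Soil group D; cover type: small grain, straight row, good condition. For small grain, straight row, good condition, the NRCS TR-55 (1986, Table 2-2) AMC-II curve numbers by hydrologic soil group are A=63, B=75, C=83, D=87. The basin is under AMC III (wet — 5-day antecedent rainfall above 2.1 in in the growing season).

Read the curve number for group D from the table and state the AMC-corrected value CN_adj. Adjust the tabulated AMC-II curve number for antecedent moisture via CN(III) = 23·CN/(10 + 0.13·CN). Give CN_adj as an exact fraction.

CN_adj = 200100/2131 ≈ 93.900

NRCS table: small grain, straight row, good condition, soil group D → CN(II) = 87
CN(III) from CN(II)=87: (23·87)/(10 + 0.13·87) = 200100/2131 ≈ 93.900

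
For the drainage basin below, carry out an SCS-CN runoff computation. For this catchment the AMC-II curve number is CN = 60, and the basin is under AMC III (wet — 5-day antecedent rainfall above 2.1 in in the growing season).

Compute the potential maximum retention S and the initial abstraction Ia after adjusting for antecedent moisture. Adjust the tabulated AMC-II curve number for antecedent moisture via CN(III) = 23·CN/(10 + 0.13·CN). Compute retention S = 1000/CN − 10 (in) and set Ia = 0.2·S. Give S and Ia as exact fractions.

S = 200/69 in ≈ 2.899 in; Ia = 40/69 in ≈ 0.580 in

Adjust CN=60 to AMC III: 23·60/(10 + 0.13·60) → 1380 ÷ (89/5) = 6900/89 ≈ 77.528
S = 1000/(6900/89) − 10 = 200/69 in ≈ 2.899 in
Ia = 0.2S: 0.2·2.899 = 0.580 in (exactly 40/69)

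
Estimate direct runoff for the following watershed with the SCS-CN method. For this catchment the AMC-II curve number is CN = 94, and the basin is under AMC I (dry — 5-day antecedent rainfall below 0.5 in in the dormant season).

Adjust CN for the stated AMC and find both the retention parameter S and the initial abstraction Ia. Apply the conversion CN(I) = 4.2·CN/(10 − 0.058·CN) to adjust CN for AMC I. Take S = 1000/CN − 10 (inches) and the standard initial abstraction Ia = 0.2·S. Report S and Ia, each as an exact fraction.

Adjust CN=94 to AMC I: 4.2·94/(10 − 0.058·94) → (1974/5) ÷ (1137/250) = 32900/379 ≈ 86.807
Max retention: S = 1000/(32900/379) − 10 = 500/329 in (≈ 1.520 in)
Ia = 0.2S: 0.2·1.520 = 0.304 in (exactly 100/329)

S = 500/329 in ≈ 1.520 in; Ia = 100/329 in ≈ 0.304 in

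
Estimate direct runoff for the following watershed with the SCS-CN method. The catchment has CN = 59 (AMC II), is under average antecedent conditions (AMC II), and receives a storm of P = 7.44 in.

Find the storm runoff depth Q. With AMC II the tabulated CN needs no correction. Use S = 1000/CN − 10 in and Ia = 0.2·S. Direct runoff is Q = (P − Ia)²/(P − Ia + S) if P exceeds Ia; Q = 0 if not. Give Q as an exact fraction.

Q = 39818888/14140825 in ≈ 2.816 in

CN(II) = 59; AMC II needs no correction.
Retention S: 1000/CN − 10 with CN=59.000 → S = 410/59 ≈ 6.949 in
Ia = 0.2·(410/59) = 82/59 in ≈ 1.390 in
P − Ia = 7.440 − 1.390 = 8924/1475 ≈ 6.050 in (> 0, runoff occurs)
Runoff Q = (P−Ia)²/(P−Ia+S) = (6.050)²/(6.050+6.949) = 39818888/14140825 ≈ 2.816 in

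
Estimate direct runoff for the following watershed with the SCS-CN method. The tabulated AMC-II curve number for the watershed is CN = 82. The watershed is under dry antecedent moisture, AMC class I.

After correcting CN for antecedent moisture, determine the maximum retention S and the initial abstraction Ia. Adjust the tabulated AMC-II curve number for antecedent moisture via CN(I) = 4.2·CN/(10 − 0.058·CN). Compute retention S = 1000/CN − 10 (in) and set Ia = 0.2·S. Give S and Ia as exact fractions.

S = 1500/287 in ≈ 5.226 in; Ia = 300/287 in ≈ 1.045 in

Adjust CN=82 to AMC I: 4.2·82/(10 − 0.058·82) → (1722/5) ÷ (1311/250) = 28700/437 ≈ 65.675
S = 1000/(28700/437) − 10 = 1500/287 in ≈ 5.226 in
Ia = 0.2S: 0.2·5.226 = 1.045 in (exactly 300/287)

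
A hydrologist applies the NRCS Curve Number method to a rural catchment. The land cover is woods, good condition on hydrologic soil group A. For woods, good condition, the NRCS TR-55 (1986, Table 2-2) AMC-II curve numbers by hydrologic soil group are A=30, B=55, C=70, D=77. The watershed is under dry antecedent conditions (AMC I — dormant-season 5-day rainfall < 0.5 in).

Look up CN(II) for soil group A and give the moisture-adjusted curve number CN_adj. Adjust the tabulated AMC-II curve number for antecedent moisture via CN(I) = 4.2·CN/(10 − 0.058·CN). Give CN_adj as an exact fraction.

CN_adj = 900/59 ≈ 15.254

NRCS table: woods, good condition, soil group A → CN(II) = 30
CN(I) from CN(II)=30: (4.2·30)/(10 − 0.058·30) = 900/59 ≈ 15.254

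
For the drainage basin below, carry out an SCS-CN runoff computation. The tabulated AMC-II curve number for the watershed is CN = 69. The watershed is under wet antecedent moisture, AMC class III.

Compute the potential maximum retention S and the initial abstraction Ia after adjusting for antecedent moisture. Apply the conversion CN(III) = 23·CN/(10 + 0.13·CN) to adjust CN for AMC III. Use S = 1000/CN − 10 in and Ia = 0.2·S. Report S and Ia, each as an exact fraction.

S = 3100/1587 in ≈ 1.953 in; Ia = 620/1587 in ≈ 0.391 in

Adjust CN=69 to AMC III: 23·69/(10 + 0.13·69) → 1587 ÷ (1897/100) = 158700/1897 ≈ 83.658
Retention S: 1000/CN − 10 with CN=83.658 → S = 3100/1587 ≈ 1.953 in
Ia = 0.2S: 0.2·1.953 = 0.391 in (exactly 620/1587)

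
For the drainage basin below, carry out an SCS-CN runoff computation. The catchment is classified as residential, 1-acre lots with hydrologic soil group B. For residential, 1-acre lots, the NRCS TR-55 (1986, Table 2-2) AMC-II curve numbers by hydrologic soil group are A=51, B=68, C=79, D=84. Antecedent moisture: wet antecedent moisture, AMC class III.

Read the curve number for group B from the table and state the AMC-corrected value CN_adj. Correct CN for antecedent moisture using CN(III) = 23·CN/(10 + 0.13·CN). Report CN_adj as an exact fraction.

NRCS table: residential, 1-acre lots, soil group B → CN(II) = 68
CN(III) from CN(II)=68: (23·68)/(10 + 0.13·68) = 39100/471 ≈ 83.015

CN_adj = 39100/471 ≈ 83.015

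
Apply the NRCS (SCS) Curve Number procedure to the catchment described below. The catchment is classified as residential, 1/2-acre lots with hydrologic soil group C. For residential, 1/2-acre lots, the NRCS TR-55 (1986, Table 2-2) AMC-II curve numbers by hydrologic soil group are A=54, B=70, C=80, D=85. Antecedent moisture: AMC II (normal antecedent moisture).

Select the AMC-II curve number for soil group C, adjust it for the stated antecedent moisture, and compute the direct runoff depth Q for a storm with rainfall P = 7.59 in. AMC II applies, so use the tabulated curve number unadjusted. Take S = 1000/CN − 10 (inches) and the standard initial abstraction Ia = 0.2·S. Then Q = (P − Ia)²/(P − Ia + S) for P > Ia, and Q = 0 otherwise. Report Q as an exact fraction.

Q = 502681/95900 in ≈ 5.242 in

NRCS table: residential, 1/2-acre lots, soil group C → CN(II) = 80
CN(II) = 80; AMC II needs no correction.
S = 1000/80 − 10 = 5/2 in ≈ 2.500 in
Ia = 0.2S: 0.2·2.500 = 0.500 in (exactly 1/2)
P − Ia = 7.590 − 0.500 = 709/100 ≈ 7.090 in (> 0, runoff occurs)
Runoff Q = (P−Ia)²/(P−Ia+S) = (7.090)²/(7.090+2.500) = 502681/95900 ≈ 5.242 in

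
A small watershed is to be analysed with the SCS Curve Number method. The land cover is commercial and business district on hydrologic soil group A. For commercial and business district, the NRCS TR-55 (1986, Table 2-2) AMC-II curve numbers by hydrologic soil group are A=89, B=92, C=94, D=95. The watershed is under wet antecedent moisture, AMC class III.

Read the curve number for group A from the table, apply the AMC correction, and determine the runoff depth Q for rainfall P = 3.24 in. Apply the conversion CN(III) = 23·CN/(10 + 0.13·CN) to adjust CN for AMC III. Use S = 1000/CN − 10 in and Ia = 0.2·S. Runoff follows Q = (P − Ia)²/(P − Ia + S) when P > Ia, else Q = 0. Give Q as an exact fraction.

NRCS table: commercial and business district, soil group A → CN(II) = 89
Wet (AMC III): CN(III) = 23·89/(10 + 0.13·89) = 2047/(2157/100) = 204700/2157 ≈ 94.900
Retention S: 1000/CN − 10 with CN=94.900 → S = 1100/2047 ≈ 0.537 in
Initial abstraction Ia = S/5 = (1100/2047)/5 = 220/2047 ≈ 0.107 in
P − Ia = 3.240 − 0.107 = 160307/51175 ≈ 3.133 in (> 0, runoff occurs)
Runoff Q = (P−Ia)²/(P−Ia+S) = (3.133)²/(3.133+0.537) = 25698334249/9611023225 ≈ 2.674 in

Q = 25698334249/9611023225 in ≈ 2.674 in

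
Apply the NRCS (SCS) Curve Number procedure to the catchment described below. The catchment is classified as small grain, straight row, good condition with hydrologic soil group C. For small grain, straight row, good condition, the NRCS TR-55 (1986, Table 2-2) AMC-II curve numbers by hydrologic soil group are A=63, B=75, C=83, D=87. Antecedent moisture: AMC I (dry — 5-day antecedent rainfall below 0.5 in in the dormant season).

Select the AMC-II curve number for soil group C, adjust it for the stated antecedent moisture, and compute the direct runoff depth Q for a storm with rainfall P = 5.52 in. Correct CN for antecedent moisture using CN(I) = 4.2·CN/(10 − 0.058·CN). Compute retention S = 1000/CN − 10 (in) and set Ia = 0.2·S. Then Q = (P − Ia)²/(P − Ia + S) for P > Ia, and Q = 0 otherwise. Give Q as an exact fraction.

NRCS table: small grain, straight row, good condition, soil group C → CN(II) = 83
Adjust CN=83 to AMC I: 4.2·83/(10 − 0.058·83) → (1743/5) ÷ (2593/500) = 174300/2593 ≈ 67.219
Max retention: S = 1000/(174300/2593) − 10 = 8500/1743 in (≈ 4.877 in)
Initial abstraction Ia = S/5 = (8500/1743)/5 = 1700/1743 ≈ 0.975 in
Since P=5.520 > Ia=0.975: effective rainfall P−Ia = 198034/43575 in
Q: (198034/43575)² ÷ (410534/43575) = 19608732578/8944509525 in (≈ 2.192 in)

Q = 19608732578/8944509525 in ≈ 2.192 in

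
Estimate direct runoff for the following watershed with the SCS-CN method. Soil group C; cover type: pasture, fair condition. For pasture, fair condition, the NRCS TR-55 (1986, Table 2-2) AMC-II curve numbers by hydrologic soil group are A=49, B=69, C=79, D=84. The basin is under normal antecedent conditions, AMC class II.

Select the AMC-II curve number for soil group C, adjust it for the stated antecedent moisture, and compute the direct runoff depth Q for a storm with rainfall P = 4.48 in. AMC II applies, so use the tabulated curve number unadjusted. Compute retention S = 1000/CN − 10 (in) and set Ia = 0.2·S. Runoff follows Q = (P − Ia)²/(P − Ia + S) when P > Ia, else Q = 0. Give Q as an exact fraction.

Q = 2171743/920350 in ≈ 2.360 in

NRCS table: pasture, fair condition, soil group C → CN(II) = 79
Average conditions: CN = 79 (no AMC adjustment).
Max retention: S = 1000/79 − 10 = 210/79 in (≈ 2.658 in)
Ia = 0.2S: 0.2·2.658 = 0.532 in (exactly 42/79)
P − Ia = 4.480 − 0.532 = 7798/1975 ≈ 3.948 in (> 0, runoff occurs)
Q: (7798/1975)² ÷ (13048/1975) = 2171743/920350 in (≈ 2.360 in)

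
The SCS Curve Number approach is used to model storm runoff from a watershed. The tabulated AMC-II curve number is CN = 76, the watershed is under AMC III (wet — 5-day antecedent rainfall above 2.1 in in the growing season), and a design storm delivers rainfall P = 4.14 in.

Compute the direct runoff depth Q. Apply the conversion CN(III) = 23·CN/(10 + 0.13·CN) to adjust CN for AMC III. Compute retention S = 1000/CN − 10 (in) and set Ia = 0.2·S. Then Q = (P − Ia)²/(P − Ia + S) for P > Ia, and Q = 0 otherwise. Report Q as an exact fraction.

Q = 2377774227/833643050 in ≈ 2.852 in

Wet (AMC III): CN(III) = 23·76/(10 + 0.13·76) = 1748/(497/25) = 43700/497 ≈ 87.928
Retention S: 1000/CN − 10 with CN=87.928 → S = 600/437 ≈ 1.373 in
Ia = 0.2S: 0.2·1.373 = 0.275 in (exactly 120/437)
Since P=4.140 > Ia=0.275: effective rainfall P−Ia = 84459/21850 in
Q: (84459/21850)² ÷ (114459/21850) = 2377774227/833643050 in (≈ 2.852 in)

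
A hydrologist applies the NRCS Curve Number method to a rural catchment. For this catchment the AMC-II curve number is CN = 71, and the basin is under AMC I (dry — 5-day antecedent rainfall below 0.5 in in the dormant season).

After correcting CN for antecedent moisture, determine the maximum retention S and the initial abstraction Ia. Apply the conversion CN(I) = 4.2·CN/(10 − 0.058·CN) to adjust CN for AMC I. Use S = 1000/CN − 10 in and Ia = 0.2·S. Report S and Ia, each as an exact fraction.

Dry (AMC I): CN(I) = 4.2·71/(10 − 0.058·71) = (1491/5)/(2941/500) = 149100/2941 ≈ 50.697
Retention S: 1000/CN − 10 with CN=50.697 → S = 14500/1491 ≈ 9.725 in
Ia = 0.2·(14500/1491) = 2900/1491 in ≈ 1.945 in

S = 14500/1491 in ≈ 9.725 in; Ia = 2900/1491 in ≈ 1.945 in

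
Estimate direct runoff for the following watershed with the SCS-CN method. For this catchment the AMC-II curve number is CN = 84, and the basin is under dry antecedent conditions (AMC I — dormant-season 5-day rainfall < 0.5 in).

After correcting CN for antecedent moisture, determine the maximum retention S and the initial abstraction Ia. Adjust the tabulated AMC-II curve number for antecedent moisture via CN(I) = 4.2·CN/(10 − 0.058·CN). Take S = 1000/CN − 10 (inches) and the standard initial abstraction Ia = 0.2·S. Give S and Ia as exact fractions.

Dry (AMC I): CN(I) = 4.2·84/(10 − 0.058·84) = (1764/5)/(641/125) = 44100/641 ≈ 68.799
Max retention: S = 1000/(44100/641) − 10 = 2000/441 in (≈ 4.535 in)
Ia = 0.2·(2000/441) = 400/441 in ≈ 0.907 in

S = 2000/441 in ≈ 4.535 in; Ia = 400/441 in ≈ 0.907 in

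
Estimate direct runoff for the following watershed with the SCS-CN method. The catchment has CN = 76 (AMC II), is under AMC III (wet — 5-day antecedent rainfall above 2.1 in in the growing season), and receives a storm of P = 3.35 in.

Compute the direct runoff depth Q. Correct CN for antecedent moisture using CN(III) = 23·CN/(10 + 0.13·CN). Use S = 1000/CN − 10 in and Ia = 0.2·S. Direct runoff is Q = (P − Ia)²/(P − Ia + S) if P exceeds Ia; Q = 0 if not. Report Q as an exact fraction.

Q = 722480641/339802460 in ≈ 2.126 in

Wet (AMC III): CN(III) = 23·76/(10 + 0.13·76) = 1748/(497/25) = 43700/497 ≈ 87.928
Max retention: S = 1000/(43700/497) − 10 = 600/437 in (≈ 1.373 in)
Ia = 0.2S: 0.2·1.373 = 0.275 in (exactly 120/437)
P − Ia = 3.350 − 0.275 = 26879/8740 ≈ 3.075 in (> 0, runoff occurs)
Q = (26879/8740)²/((26879/8740) + 600/437) = (722480641/76387600)/(38879/8740) = 722480641/339802460 in ≈ 2.126 in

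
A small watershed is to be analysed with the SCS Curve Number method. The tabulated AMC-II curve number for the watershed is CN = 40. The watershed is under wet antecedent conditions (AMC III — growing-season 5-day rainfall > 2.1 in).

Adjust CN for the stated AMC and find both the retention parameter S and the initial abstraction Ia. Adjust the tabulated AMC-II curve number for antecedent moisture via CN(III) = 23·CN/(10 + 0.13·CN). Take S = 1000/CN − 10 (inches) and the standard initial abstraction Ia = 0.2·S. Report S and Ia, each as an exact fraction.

S = 150/23 in ≈ 6.522 in; Ia = 30/23 in ≈ 1.304 in

Adjust CN=40 to AMC III: 23·40/(10 + 0.13·40) → 920 ÷ (76/5) = 1150/19 ≈ 60.526
S = 1000/(1150/19) − 10 = 150/23 in ≈ 6.522 in
Initial abstraction Ia = S/5 = (150/23)/5 = 30/23 ≈ 1.304 in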